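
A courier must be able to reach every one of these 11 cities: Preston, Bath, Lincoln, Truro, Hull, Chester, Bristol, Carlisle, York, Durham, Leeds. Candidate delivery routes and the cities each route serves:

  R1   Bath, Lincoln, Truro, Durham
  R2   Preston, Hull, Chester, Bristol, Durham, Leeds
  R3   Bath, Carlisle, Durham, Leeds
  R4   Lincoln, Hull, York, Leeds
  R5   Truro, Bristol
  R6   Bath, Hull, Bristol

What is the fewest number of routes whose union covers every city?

R1, R2, R3, R4 together cover {Preston, Bath, Lincoln, Truro, Hull, Chester, Bristol, Carlisle, York, Durham, Leeds} — every city.
No 3 of the 6 routes cover everything (all 20 triples fall short), so 4 is minimum.

4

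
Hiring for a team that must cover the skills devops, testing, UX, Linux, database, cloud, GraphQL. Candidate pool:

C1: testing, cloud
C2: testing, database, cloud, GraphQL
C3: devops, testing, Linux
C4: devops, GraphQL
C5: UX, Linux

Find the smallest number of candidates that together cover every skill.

C2, C3, C5 together cover {devops, testing, UX, Linux, database, cloud, GraphQL} — every skill.
No 2 of the 5 candidates cover everything (all 10 pairs fall short), so 3 is minimum.

3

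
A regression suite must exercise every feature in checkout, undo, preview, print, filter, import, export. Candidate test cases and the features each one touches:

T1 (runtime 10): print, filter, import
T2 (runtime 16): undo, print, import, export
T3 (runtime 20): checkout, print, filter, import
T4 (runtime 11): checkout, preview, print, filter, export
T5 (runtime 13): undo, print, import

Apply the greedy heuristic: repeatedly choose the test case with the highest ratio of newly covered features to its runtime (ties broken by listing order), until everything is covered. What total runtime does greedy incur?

24

Pick 1: T4 adds 5 new (checkout, preview, print, filter, export) at runtime 11 (ratio 5/11).
Pick 2: T5 adds 2 new (undo, import) at runtime 13 (ratio 2/13).
Greedy total runtime: 11 + 13 = 24.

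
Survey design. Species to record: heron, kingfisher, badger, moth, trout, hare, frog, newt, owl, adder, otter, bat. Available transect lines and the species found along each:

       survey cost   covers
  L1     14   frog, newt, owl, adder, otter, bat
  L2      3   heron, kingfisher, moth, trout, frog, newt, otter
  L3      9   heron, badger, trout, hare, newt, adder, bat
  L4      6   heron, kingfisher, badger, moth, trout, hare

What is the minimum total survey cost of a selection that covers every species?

20

L1, L4 cover every species at survey cost 14 + 6 = 20.
Any cover uses at least 2 transects; among all covering selections none totals below 20.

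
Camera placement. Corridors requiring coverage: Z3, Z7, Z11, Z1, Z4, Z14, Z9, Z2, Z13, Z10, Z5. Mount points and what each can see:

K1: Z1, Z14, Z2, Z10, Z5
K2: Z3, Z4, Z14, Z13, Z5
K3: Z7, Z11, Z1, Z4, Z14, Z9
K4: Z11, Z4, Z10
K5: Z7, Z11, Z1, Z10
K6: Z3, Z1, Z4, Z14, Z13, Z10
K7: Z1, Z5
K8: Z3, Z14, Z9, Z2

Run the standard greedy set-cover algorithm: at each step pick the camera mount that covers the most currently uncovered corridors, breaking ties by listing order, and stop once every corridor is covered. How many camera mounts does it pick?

Pick 1: K3 covers 6 new corridors (Z7, Z11, Z1, Z4, Z14, Z9).
Pick 2: K1 covers 3 new corridors (Z2, Z10, Z5).
Pick 3: K2 covers 2 new corridors (Z3, Z13).
Greedy uses 3 camera mounts.

3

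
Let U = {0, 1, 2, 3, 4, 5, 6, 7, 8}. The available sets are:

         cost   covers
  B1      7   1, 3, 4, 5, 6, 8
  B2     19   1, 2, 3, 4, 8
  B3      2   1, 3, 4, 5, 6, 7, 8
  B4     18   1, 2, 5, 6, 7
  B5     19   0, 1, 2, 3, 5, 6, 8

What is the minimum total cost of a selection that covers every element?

B3, B5 cover every element at cost 2 + 19 = 21.
Any cover uses at least 2 sets; among all covering selections none totals below 21.

21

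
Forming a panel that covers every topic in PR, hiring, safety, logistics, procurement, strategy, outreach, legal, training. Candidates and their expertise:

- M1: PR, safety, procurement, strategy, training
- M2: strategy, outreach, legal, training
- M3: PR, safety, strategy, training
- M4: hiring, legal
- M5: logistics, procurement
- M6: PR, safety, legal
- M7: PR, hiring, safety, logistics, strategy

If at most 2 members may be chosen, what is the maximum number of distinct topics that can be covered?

8

Choosing M2, M7 covers {PR, hiring, safety, logistics, strategy, outreach, legal, training} — 8 topics.
No choice of 2 members does better; here procurement is left uncovered.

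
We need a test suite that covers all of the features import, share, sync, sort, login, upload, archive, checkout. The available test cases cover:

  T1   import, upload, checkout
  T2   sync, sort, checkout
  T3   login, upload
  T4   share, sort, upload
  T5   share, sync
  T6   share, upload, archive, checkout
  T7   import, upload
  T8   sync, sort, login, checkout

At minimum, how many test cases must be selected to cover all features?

T1, T6, T8 together cover {import, share, sync, sort, login, upload, archive, checkout} — every feature.
No 2 of the 8 test cases cover everything (all 28 pairs fall short), so 3 is minimum.

3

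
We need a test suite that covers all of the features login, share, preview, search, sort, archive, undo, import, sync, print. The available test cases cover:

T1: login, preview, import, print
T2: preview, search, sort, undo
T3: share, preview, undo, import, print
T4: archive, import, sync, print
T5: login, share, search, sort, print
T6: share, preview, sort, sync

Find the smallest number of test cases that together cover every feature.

3

T2, T4, T5 together cover {login, share, preview, search, sort, archive, undo, import, sync, print} — every feature.
No 2 of the 6 test cases cover everything (all 15 pairs fall short), so 3 is minimum.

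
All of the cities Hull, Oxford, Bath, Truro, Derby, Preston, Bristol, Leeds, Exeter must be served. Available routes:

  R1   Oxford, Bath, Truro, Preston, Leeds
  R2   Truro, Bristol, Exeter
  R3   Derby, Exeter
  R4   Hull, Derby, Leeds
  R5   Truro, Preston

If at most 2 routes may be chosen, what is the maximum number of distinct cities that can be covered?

7

Choosing R1, R2 covers {Oxford, Bath, Truro, Preston, Bristol, Leeds, Exeter} — 7 cities.
No choice of 2 routes does better; here Hull, Derby are left uncovered.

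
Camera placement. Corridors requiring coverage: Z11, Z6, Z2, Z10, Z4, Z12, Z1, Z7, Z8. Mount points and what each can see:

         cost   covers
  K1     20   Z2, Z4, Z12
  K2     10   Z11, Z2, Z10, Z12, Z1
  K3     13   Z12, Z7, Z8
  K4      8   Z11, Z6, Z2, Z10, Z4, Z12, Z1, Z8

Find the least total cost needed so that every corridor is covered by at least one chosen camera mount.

21

K3, K4 cover every corridor at cost 13 + 8 = 21.
Any cover uses at least 2 camera mounts; among all covering selections none totals below 21.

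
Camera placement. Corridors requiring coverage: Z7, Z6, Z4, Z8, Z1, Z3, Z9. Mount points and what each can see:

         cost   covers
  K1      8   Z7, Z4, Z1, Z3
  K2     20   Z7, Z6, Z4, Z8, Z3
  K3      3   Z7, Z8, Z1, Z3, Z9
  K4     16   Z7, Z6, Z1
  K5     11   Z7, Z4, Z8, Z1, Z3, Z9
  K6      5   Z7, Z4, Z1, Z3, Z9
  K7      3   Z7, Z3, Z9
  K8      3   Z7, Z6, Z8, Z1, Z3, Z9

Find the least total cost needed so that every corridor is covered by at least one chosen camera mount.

8

K6, K8 cover every corridor at cost 5 + 3 = 8.
Any cover uses at least 2 camera mounts; among all covering selections none totals below 8.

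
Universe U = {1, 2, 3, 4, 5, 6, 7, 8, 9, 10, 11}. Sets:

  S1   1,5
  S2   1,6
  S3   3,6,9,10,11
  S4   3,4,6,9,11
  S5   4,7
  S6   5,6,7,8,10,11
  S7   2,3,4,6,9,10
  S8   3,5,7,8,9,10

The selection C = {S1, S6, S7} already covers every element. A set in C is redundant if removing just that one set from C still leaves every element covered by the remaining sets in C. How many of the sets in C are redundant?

0

Drop S1: 1 uncovered — not redundant.
Drop S6: 7, 8, 11 uncovered — not redundant.
Drop S7: 2, 3, 4, 9 uncovered — not redundant.
None of the sets in C is redundant.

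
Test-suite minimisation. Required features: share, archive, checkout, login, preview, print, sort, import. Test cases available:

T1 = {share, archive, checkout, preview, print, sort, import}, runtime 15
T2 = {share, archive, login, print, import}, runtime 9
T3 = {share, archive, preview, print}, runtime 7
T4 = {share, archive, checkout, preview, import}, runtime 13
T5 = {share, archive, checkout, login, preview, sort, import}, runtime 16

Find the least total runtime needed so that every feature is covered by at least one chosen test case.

T3, T5 cover every feature at runtime 7 + 16 = 23.
Any cover uses at least 2 test cases; among all covering selections none totals below 23.

23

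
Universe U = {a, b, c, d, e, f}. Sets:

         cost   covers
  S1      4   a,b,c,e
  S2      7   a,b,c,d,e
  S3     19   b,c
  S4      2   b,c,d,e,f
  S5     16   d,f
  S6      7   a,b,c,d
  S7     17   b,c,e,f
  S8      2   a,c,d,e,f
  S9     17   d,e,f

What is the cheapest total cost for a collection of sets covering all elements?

S4, S8 cover every element at cost 2 + 2 = 4.
Any cover uses at least 2 sets; among all covering selections none totals below 4.

4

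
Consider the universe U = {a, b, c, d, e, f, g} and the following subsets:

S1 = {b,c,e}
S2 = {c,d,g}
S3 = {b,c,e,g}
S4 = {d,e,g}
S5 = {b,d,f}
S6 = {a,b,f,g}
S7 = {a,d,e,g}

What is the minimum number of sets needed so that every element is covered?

S1, S2, S6 together cover {a, b, c, d, e, f, g} — every element.
No 2 of the 7 sets cover everything (all 21 pairs fall short), so 3 is minimum.

3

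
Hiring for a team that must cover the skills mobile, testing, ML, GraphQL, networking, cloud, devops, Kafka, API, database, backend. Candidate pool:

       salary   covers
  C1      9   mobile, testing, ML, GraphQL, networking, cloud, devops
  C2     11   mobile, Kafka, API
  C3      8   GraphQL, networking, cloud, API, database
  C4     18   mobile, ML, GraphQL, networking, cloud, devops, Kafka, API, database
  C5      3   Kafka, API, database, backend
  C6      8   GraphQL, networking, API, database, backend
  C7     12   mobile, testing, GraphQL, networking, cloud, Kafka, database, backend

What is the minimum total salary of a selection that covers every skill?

12

C1, C5 cover every skill at salary 9 + 3 = 12.
Any cover uses at least 2 candidates; among all covering selections none totals below 12.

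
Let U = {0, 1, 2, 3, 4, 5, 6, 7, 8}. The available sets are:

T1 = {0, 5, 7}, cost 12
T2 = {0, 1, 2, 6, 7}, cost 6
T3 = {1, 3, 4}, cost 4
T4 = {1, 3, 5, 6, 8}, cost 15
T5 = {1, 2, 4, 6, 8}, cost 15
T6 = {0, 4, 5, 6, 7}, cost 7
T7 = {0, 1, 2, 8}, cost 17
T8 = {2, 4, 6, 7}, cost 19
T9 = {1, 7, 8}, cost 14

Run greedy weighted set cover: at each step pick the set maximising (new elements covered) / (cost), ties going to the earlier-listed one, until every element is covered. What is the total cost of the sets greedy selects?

31

Pick 1: T2 adds 5 new (0, 1, 2, 6, 7) at cost 6 (ratio 5/6).
Pick 2: T3 adds 2 new (3, 4) at cost 4 (ratio 2/4).
Pick 3: T6 adds 1 new (5) at cost 7 (ratio 1/7).
Pick 4: T9 adds 1 new (8) at cost 14 (ratio 1/14).
Greedy total cost: 6 + 4 + 7 + 14 = 31. (The true optimum is 25, so greedy overshoots here.)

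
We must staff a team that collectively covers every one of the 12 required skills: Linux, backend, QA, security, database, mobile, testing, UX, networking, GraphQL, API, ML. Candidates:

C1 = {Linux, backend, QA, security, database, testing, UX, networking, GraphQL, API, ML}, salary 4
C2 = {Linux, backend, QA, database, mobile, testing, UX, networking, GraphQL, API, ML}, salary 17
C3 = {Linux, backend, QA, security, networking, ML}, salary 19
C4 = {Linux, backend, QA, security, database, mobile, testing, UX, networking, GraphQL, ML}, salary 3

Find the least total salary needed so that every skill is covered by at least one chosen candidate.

7

C1, C4 cover every skill at salary 4 + 3 = 7.
Any cover uses at least 2 candidates; among all covering selections none totals below 7.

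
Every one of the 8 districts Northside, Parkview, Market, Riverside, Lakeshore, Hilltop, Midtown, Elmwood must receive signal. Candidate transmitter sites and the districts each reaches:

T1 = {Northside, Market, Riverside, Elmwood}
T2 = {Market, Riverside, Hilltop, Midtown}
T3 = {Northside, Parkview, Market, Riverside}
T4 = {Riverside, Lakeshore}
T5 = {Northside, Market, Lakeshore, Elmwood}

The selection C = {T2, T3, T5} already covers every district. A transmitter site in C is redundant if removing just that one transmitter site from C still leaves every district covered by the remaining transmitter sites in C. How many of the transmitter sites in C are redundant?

Drop T2: Hilltop, Midtown uncovered — not redundant.
Drop T3: Parkview uncovered — not redundant.
Drop T5: Lakeshore, Elmwood uncovered — not redundant.
None of the transmitter sites in C is redundant.

0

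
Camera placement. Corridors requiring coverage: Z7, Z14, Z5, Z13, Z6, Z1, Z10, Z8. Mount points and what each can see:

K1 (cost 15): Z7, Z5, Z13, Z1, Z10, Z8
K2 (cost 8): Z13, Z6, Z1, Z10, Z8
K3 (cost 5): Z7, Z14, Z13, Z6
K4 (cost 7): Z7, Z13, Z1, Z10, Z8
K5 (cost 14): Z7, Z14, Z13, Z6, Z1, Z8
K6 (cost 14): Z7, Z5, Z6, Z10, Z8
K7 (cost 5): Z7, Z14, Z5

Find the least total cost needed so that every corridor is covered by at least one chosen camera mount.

K2, K7 cover every corridor at cost 8 + 5 = 13.
Any cover uses at least 2 camera mounts; among all covering selections none totals below 13.

13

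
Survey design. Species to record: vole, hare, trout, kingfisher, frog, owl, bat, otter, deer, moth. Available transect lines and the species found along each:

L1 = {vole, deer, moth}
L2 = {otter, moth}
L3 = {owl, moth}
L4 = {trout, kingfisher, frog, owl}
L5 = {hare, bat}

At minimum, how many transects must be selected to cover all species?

L1, L2, L4, L5 together cover {vole, hare, trout, kingfisher, frog, owl, bat, otter, deer, moth} — every species.
No 3 of the 5 transects cover everything (all 10 triples fall short), so 4 is minimum.

4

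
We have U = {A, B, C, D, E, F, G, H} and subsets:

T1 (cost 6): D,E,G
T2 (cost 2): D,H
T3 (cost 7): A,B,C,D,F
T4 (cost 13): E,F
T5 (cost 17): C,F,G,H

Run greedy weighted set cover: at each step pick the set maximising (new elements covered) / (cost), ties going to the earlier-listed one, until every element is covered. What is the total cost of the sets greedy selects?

15

Pick 1: T2 adds 2 new (D, H) at cost 2 (ratio 2/2).
Pick 2: T3 adds 4 new (A, B, C, F) at cost 7 (ratio 4/7).
Pick 3: T1 adds 2 new (E, G) at cost 6 (ratio 2/6).
Greedy total cost: 2 + 7 + 6 = 15.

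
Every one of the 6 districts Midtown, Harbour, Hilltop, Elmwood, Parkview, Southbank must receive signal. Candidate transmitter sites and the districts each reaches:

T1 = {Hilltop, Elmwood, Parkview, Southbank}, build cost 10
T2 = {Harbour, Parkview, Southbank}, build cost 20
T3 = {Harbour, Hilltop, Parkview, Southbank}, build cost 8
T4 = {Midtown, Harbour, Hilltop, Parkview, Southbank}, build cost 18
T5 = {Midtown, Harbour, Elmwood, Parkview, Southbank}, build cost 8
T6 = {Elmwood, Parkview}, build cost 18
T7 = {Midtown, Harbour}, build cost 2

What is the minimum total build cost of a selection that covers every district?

T1, T7 cover every district at build cost 10 + 2 = 12.
Any cover uses at least 2 transmitter sites; among all covering selections none totals below 12.

12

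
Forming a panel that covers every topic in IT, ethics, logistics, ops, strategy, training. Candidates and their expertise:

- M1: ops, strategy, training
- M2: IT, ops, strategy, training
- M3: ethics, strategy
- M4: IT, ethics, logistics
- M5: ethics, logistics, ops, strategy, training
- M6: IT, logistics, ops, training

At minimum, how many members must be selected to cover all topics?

2

M1, M4 together cover {IT, ethics, logistics, ops, strategy, training} — every topic.
No single member contains all 6 topics, so 2 is optimal.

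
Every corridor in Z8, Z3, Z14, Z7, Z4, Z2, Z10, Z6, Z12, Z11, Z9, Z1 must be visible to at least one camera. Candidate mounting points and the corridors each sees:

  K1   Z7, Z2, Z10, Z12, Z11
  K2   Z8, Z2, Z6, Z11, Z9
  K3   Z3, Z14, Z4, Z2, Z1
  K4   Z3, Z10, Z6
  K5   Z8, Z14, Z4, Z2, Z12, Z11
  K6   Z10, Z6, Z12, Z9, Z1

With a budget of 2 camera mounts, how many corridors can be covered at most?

Choosing K5, K6 covers {Z8, Z14, Z4, Z2, Z10, Z6, Z12, Z11, Z9, Z1} — 10 corridors.
No choice of 2 camera mounts does better; here Z3, Z7 are left uncovered.

10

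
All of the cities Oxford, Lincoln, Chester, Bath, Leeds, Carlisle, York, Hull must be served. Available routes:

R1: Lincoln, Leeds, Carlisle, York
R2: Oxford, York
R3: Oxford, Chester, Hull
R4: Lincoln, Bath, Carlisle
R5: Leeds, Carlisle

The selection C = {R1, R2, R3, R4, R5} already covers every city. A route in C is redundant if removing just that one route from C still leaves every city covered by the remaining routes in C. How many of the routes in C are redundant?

Drop R1: the rest still cover every city — redundant.
Drop R2: the rest still cover every city — redundant.
Drop R3: Chester, Hull uncovered — not redundant.
Drop R4: Bath uncovered — not redundant.
Drop R5: the rest still cover every city — redundant.
3 redundant: R1, R2, R5.

3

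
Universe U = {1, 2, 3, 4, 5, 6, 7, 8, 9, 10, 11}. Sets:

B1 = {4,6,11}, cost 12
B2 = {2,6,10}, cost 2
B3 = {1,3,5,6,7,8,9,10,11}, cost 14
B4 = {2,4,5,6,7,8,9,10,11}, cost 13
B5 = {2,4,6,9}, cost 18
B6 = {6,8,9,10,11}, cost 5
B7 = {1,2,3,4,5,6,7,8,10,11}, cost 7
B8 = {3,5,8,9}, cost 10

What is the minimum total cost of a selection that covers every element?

B6, B7 cover every element at cost 5 + 7 = 12.
Any cover uses at least 2 sets; among all covering selections none totals below 12.

12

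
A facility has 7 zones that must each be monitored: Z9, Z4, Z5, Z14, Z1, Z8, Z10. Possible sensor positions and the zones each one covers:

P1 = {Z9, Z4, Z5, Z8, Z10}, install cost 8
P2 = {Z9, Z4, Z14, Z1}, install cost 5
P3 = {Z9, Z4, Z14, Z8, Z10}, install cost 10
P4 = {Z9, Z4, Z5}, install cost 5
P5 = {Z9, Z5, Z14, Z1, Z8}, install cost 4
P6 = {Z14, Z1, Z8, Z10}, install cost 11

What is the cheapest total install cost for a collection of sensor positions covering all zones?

12

P1, P5 cover every zone at install cost 8 + 4 = 12.
Any cover uses at least 2 sensor positions; among all covering selections none totals below 12.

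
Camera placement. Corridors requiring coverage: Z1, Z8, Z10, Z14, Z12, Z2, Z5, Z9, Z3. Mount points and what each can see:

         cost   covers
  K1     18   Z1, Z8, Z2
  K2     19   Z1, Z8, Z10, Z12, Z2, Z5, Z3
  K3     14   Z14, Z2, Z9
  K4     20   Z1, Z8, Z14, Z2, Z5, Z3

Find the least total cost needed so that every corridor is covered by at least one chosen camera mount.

33

K2, K3 cover every corridor at cost 19 + 14 = 33.
Any cover uses at least 2 camera mounts; among all covering selections none totals below 33.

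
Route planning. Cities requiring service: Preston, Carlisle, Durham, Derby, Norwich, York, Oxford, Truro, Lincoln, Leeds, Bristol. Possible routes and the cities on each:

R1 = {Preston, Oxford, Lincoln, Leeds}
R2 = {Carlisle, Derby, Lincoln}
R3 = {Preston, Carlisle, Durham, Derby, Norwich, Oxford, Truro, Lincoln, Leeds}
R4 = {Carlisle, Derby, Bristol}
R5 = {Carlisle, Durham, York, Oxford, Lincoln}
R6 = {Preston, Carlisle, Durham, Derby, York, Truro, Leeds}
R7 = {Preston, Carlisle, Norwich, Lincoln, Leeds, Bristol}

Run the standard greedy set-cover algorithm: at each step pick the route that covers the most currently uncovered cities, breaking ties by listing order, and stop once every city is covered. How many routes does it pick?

Pick 1: R3 covers 9 new cities (Preston, Carlisle, Durham, Derby, Norwich, Oxford, Truro, Lincoln, Leeds).
Pick 2: R4 covers 1 new cities (Bristol).
Pick 3: R5 covers 1 new cities (York).
Greedy uses 3 routes.

3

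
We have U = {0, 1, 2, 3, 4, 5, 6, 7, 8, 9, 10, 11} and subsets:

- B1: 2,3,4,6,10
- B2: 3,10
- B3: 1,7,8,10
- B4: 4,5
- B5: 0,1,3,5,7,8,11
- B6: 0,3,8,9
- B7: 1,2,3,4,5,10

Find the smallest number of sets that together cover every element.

B1, B5, B6 together cover {0, 1, 2, 3, 4, 5, 6, 7, 8, 9, 10, 11} — every element.
No 2 of the 7 sets cover everything (all 21 pairs fall short), so 3 is minimum.

3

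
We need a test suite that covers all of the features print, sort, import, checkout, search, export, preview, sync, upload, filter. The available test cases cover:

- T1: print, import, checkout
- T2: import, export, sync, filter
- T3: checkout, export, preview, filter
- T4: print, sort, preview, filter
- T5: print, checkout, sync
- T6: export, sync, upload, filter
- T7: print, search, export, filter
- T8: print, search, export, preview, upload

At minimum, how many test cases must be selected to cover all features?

4

T1, T2, T4, T8 together cover {print, sort, import, checkout, search, export, preview, sync, upload, filter} — every feature.
No 3 of the 8 test cases cover everything (all 56 triples fall short), so 4 is minimum.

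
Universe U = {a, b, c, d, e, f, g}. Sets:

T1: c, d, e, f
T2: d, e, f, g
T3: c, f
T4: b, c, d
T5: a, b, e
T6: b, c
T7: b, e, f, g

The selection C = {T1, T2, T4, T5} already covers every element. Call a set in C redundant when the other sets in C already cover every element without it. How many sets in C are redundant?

Drop T1: the rest still cover every element — redundant.
Drop T2: g uncovered — not redundant.
Drop T4: the rest still cover every element — redundant.
Drop T5: a uncovered — not redundant.
2 redundant: T1, T4.

2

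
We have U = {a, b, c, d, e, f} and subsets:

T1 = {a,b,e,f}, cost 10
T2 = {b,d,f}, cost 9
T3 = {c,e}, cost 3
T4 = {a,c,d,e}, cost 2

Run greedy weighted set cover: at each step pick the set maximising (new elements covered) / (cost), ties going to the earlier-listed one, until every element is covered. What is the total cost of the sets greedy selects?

11

Pick 1: T4 adds 4 new (a, c, d, e) at cost 2 (ratio 4/2).
Pick 2: T2 adds 2 new (b, f) at cost 9 (ratio 2/9).
Greedy total cost: 2 + 9 = 11.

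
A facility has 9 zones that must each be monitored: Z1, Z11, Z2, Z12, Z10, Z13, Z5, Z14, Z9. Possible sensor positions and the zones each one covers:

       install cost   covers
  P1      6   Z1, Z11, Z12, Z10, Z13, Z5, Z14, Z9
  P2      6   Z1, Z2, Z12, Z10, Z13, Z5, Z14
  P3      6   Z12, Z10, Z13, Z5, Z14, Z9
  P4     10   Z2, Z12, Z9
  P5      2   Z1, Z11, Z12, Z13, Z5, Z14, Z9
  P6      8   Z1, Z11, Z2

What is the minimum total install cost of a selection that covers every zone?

8

P2, P5 cover every zone at install cost 6 + 2 = 8.
Any cover uses at least 2 sensor positions; among all covering selections none totals below 8.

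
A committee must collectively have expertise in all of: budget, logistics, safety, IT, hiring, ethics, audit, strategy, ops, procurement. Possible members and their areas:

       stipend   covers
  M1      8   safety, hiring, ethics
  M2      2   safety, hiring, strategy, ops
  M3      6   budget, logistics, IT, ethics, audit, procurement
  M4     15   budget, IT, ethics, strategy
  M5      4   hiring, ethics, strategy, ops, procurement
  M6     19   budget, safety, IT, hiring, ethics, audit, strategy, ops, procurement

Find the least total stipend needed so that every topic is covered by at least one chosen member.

8

M2, M3 cover every topic at stipend 2 + 6 = 8.
Any cover uses at least 2 members; among all covering selections none totals below 8.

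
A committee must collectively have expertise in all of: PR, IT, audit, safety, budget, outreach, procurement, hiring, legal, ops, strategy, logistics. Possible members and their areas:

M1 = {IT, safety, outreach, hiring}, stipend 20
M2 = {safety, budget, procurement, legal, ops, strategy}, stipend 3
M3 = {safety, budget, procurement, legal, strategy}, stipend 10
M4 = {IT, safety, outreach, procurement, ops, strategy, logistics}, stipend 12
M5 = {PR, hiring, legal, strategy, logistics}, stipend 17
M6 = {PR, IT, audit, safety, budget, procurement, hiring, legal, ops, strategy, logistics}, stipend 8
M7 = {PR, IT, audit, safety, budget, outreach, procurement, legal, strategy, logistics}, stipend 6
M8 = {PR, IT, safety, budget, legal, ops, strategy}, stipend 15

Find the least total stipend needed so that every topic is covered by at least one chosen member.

14

M6, M7 cover every topic at stipend 8 + 6 = 14.
Any cover uses at least 2 members; among all covering selections none totals below 14.
Greedy by coverage-per-stipend would pick M2, M7, M6 for 17 — worse than the optimum 14.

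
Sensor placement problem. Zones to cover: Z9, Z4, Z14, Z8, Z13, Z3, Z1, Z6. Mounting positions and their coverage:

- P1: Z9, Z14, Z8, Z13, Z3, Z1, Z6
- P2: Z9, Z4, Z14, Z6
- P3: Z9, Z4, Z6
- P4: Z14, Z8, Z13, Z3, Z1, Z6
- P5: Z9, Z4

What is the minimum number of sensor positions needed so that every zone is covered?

2

P1, P2 together cover {Z9, Z4, Z14, Z8, Z13, Z3, Z1, Z6} — every zone.
No single sensor position contains all 8 zones, so 2 is optimal.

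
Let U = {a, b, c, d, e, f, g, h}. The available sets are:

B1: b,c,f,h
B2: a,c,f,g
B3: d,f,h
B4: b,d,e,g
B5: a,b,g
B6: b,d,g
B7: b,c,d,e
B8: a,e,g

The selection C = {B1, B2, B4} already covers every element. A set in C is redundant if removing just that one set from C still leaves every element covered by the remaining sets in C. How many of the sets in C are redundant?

Drop B1: h uncovered — not redundant.
Drop B2: a uncovered — not redundant.
Drop B4: d, e uncovered — not redundant.
None of the sets in C is redundant.

0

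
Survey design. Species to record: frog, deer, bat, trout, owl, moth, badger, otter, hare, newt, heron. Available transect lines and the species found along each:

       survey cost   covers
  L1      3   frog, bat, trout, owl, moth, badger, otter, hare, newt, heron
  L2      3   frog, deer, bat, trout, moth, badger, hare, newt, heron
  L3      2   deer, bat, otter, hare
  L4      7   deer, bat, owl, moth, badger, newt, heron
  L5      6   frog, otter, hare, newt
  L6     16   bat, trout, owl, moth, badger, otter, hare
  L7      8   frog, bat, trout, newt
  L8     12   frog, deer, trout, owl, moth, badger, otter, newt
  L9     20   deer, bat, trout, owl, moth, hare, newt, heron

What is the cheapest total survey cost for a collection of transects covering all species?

L1, L3 cover every species at survey cost 3 + 2 = 5.
Any cover uses at least 2 transects; among all covering selections none totals below 5.

5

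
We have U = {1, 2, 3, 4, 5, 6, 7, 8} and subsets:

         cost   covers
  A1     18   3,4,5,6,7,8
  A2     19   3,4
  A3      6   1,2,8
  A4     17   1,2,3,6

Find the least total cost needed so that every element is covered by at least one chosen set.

A1, A3 cover every element at cost 18 + 6 = 24.
Any cover uses at least 2 sets; among all covering selections none totals below 24.

24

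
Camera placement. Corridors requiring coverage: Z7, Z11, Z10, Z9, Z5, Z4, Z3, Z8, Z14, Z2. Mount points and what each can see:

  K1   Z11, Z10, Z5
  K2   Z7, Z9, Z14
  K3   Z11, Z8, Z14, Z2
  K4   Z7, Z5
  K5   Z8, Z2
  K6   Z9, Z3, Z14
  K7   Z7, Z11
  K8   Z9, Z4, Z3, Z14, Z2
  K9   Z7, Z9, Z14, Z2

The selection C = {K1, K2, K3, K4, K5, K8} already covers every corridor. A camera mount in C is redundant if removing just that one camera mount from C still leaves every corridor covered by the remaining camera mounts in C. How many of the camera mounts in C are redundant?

4

Drop K1: Z10 uncovered — not redundant.
Drop K2: the rest still cover every corridor — redundant.
Drop K3: the rest still cover every corridor — redundant.
Drop K4: the rest still cover every corridor — redundant.
Drop K5: the rest still cover every corridor — redundant.
Drop K8: Z4, Z3 uncovered — not redundant.
4 redundant: K2, K3, K4, K5.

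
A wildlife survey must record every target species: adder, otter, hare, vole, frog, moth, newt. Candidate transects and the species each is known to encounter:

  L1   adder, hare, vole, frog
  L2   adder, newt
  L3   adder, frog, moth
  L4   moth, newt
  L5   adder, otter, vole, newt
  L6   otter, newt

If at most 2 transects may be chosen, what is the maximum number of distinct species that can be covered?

6

Choosing L1, L4 covers {adder, hare, vole, frog, moth, newt} — 6 species.
No choice of 2 transects does better; here otter is left uncovered.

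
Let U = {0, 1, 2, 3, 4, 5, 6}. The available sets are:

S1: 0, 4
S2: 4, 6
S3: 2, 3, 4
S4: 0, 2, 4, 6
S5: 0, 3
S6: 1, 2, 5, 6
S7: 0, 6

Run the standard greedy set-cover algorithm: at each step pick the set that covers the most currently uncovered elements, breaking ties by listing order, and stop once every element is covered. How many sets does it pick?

3

Pick 1: S4 covers 4 new elements (0, 2, 4, 6).
Pick 2: S6 covers 2 new elements (1, 5).
Pick 3: S3 covers 1 new elements (3).
Greedy uses 3 sets.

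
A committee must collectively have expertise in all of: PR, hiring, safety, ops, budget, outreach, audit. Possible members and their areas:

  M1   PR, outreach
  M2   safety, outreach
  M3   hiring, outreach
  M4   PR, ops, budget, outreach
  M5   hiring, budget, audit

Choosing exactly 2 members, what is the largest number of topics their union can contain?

Choosing M4, M5 covers {PR, hiring, ops, budget, outreach, audit} — 6 topics.
No choice of 2 members does better; here safety is left uncovered.

6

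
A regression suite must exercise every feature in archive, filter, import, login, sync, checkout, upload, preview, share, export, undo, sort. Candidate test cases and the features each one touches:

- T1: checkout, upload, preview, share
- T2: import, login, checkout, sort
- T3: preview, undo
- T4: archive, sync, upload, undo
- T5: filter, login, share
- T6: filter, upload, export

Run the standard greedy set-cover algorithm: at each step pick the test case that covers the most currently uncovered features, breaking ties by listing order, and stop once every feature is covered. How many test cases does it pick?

4

Pick 1: T1 covers 4 new features (checkout, upload, preview, share).
Pick 2: T2 covers 3 new features (import, login, sort).
Pick 3: T4 covers 3 new features (archive, sync, undo).
Pick 4: T6 covers 2 new features (filter, export).
Greedy uses 4 test cases.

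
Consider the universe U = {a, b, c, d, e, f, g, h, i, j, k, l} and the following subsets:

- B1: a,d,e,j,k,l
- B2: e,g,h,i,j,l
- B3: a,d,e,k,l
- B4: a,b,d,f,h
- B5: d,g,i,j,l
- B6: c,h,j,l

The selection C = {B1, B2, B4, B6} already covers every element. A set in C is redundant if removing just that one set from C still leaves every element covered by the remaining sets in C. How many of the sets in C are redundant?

Drop B1: k uncovered — not redundant.
Drop B2: g, i uncovered — not redundant.
Drop B4: b, f uncovered — not redundant.
Drop B6: c uncovered — not redundant.
None of the sets in C is redundant.

0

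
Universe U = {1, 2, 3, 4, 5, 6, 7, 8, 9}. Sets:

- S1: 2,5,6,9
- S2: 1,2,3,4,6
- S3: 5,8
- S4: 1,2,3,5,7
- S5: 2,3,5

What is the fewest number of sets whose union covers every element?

4

S1, S2, S3, S4 together cover {1, 2, 3, 4, 5, 6, 7, 8, 9} — every element.
No 3 of the 5 sets cover everything (all 10 triples fall short), so 4 is minimum.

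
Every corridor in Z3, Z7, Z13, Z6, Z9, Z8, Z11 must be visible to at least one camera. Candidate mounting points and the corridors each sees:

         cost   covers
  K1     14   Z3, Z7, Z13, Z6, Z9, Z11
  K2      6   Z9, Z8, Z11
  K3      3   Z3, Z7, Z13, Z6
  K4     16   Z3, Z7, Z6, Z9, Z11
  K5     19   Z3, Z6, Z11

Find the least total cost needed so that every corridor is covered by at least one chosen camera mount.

K2, K3 cover every corridor at cost 6 + 3 = 9.
Any cover uses at least 2 camera mounts; among all covering selections none totals below 9.

9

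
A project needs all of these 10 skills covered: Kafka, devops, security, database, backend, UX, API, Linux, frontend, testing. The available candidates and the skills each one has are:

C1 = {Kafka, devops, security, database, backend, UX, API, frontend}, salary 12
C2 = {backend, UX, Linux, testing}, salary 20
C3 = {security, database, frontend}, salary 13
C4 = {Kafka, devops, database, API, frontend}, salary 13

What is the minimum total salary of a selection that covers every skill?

C1, C2 cover every skill at salary 12 + 20 = 32.
Any cover uses at least 2 candidates; among all covering selections none totals below 32.

32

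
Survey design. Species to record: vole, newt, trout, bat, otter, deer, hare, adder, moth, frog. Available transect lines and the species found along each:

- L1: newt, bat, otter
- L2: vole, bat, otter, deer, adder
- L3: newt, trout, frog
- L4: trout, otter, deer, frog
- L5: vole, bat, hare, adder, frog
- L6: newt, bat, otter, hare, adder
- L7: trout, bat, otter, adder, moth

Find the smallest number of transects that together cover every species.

L1, L2, L5, L7 together cover {vole, newt, trout, bat, otter, deer, hare, adder, moth, frog} — every species.
No 3 of the 7 transects cover everything (all 35 triples fall short), so 4 is minimum.

4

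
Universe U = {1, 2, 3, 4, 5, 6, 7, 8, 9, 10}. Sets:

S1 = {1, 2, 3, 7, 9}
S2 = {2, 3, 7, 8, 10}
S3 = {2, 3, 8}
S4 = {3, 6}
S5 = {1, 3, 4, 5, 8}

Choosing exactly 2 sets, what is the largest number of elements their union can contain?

8

Choosing S1, S5 covers {1, 2, 3, 4, 5, 7, 8, 9} — 8 elements.
No choice of 2 sets does better; here 6, 10 are left uncovered.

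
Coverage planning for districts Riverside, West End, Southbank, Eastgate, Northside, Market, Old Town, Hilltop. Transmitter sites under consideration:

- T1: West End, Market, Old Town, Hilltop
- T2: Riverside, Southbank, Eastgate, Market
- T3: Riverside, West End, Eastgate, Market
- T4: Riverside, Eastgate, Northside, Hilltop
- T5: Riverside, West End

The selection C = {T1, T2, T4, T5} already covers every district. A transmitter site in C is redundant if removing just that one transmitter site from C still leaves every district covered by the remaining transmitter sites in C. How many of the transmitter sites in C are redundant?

Drop T1: Old Town uncovered — not redundant.
Drop T2: Southbank uncovered — not redundant.
Drop T4: Northside uncovered — not redundant.
Drop T5: the rest still cover every district — redundant.
1 redundant: T5.

1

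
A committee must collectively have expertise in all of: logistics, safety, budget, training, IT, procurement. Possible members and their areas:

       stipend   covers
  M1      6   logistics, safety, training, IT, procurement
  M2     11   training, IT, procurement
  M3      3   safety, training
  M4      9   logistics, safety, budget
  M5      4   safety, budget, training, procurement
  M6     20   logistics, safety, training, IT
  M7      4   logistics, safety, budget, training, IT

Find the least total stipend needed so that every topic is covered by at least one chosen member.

M5, M7 cover every topic at stipend 4 + 4 = 8.
Any cover uses at least 2 members; among all covering selections none totals below 8.

8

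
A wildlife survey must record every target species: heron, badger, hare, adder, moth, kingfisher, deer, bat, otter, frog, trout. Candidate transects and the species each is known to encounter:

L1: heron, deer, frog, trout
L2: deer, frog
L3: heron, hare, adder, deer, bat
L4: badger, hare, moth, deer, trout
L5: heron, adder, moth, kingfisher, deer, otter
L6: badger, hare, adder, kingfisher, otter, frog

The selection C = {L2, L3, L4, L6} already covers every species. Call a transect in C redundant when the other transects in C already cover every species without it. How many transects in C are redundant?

1

Drop L2: the rest still cover every species — redundant.
Drop L3: heron, bat uncovered — not redundant.
Drop L4: moth, trout uncovered — not redundant.
Drop L6: kingfisher, otter uncovered — not redundant.
1 redundant: L2.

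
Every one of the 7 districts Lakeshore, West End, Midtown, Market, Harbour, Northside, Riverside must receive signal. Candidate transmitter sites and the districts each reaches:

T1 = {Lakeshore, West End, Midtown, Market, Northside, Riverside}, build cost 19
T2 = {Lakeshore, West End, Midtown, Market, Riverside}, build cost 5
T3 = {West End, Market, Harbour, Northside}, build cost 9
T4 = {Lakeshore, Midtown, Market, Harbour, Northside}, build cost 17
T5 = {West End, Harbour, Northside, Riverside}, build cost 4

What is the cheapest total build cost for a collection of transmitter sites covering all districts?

9

T2, T5 cover every district at build cost 5 + 4 = 9.
Any cover uses at least 2 transmitter sites; among all covering selections none totals below 9.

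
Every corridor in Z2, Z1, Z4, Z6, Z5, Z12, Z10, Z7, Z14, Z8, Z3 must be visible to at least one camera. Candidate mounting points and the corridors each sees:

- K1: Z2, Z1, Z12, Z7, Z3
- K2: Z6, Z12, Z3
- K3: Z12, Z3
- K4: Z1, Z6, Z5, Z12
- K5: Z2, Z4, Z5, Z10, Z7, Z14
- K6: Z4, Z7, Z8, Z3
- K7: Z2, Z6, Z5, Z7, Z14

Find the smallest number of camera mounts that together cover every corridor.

K4, K5, K6 together cover {Z2, Z1, Z4, Z6, Z5, Z12, Z10, Z7, Z14, Z8, Z3} — every corridor.
No 2 of the 7 camera mounts cover everything (all 21 pairs fall short), so 3 is minimum.
Greedy (largest uncovered first) would take K5, K1, K2, K6 — 4 camera mounts — but 3 suffice.

3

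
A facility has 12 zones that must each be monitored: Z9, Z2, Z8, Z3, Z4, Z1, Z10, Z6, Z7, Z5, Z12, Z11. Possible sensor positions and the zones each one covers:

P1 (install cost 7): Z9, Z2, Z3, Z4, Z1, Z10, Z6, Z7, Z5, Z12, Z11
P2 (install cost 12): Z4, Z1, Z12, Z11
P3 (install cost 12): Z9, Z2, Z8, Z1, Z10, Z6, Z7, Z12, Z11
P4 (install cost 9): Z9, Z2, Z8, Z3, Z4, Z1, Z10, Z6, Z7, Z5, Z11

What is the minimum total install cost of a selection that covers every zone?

P1, P4 cover every zone at install cost 7 + 9 = 16.
Any cover uses at least 2 sensor positions; among all covering selections none totals below 16.

16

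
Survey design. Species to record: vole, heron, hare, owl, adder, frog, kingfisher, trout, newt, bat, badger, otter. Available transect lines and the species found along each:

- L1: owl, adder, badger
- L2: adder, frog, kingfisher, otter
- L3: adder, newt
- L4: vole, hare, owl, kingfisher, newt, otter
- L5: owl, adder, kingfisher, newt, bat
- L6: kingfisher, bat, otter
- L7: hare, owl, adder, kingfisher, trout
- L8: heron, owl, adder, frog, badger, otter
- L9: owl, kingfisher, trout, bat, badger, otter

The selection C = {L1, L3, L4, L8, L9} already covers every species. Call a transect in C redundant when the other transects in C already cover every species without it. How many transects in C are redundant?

Drop L1: the rest still cover every species — redundant.
Drop L3: the rest still cover every species — redundant.
Drop L4: vole, hare uncovered — not redundant.
Drop L8: heron, frog uncovered — not redundant.
Drop L9: trout, bat uncovered — not redundant.
2 redundant: L1, L3.

2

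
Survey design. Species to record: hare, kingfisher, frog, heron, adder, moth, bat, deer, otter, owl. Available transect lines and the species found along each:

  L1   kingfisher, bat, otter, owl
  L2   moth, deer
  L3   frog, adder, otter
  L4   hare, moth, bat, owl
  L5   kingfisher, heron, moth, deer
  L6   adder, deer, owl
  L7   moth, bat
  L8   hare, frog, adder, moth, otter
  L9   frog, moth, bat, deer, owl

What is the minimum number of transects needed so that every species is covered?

3

L1, L5, L8 together cover {hare, kingfisher, frog, heron, adder, moth, bat, deer, otter, owl} — every species.
No 2 of the 9 transects cover everything (all 36 pairs fall short), so 3 is minimum.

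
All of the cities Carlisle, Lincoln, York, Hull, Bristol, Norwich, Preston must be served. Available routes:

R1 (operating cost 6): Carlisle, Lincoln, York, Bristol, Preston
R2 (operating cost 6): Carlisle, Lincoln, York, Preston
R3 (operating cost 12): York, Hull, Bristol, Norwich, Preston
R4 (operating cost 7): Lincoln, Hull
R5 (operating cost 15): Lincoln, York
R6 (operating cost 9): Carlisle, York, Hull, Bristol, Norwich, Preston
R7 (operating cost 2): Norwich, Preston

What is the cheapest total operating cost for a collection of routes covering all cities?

15

R1, R6 cover every city at operating cost 6 + 9 = 15.
Any cover uses at least 2 routes; among all covering selections none totals below 15.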